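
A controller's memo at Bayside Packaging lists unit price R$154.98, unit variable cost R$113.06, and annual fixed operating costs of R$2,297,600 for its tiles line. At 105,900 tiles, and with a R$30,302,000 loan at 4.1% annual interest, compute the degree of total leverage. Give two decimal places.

Total contribution margin = 105,900 × R$41.92 = R$4,439,328.00.
Operating income = contribution − fixed costs = R$4,439,328.00 − R$2,297,600 = R$2,141,728.00. Interest = R$1,242,382.00, so EBIT − I = R$899,346.00.
DCL = contribution ÷ (EBIT − I) = R$4,439,328.00 ÷ R$899,346.00 = 4.9362.

4.94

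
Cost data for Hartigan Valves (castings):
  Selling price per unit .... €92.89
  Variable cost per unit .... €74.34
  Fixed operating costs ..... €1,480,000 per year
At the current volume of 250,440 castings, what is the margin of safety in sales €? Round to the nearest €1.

Unit CM = price − variable cost = €92.89 − €74.34 = €18.55. Break-even units = €1,480,000 ÷ €18.55 = 79,784.37; break-even revenue = 79,784.37 × €92.89 = €7,411,169.81.
Current sales = 250,440 × €92.89 = €23,263,371.60.
Margin of safety = €23,263,371.60 − €7,411,169.81 = €15,852,202.

€15,852,202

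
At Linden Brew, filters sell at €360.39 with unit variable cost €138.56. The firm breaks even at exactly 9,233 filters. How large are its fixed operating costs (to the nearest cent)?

€2,048,156.39

Each unit contributes €360.39 − €138.56 = €221.83.
Since BE = FC / CM, FC = 9,233 × €221.83 = €2,048,156.39.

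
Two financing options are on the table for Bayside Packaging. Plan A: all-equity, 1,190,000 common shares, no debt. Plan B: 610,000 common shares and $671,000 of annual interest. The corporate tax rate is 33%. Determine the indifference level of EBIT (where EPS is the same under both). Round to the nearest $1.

$1,376,707

Set EPS_A = EPS_B: (EBIT − $0)(1 − 0.33) ÷ 1,190,000 = (EBIT − $671,000)(1 − 0.33) ÷ 610,000.
Cancelling (1 − t) and cross-multiplying: 610,000·(EBIT − 0) = 1,190,000·(EBIT − 671,000).
EBIT × (1,190,000 − 610,000) = 671,000 × 1,190,000 − 0 × 610,000 = 798,490,000,000, so EBIT = 798,490,000,000 ÷ 580,000 = 1,376,706.90.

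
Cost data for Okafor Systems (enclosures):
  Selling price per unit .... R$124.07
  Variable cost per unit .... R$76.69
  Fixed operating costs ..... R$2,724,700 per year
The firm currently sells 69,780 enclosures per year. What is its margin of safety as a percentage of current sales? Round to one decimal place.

17.6%

Contribution margin per unit = R$124.07 − R$76.69 = R$47.38. Break-even units = R$2,724,700 ÷ R$47.38 = 57,507.39; break-even revenue = 57,507.39 × R$124.07 = R$7,134,941.52.
Actual sales revenue = 69,780 × R$124.07 = R$8,657,604.60.
Margin of safety = (R$8,657,604.60 − R$7,134,941.52) ÷ R$8,657,604.60 = 17.6%.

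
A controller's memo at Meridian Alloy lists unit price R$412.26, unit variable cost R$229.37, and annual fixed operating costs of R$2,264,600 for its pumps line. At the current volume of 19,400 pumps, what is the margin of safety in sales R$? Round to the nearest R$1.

Unit CM = price − variable cost = R$412.26 − R$229.37 = R$182.89. Break-even units = R$2,264,600 ÷ R$182.89 = 12,382.31; break-even revenue = 12,382.31 × R$412.26 = R$5,104,729.60.
Current sales = 19,400 × R$412.26 = R$7,997,844.00.
Margin of safety = R$7,997,844.00 − R$5,104,729.60 = R$2,893,114.

R$2,893,114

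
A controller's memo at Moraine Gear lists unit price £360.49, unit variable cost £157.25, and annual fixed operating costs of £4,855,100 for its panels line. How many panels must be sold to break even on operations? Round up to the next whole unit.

23,889 panels

Each unit contributes £360.49 − £157.25 = £203.24.
Units to break even: £4,855,100 ÷ £203.24 = 23,888.51, rounded up to 23,889.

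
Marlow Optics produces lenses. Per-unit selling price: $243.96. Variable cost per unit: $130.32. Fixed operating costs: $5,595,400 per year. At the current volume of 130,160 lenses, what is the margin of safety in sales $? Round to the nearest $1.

Unit CM = price − variable cost = $243.96 − $130.32 = $113.64. Break-even units = $5,595,400 ÷ $113.64 = 49,237.94; break-even revenue = 49,237.94 × $243.96 = $12,012,088.91.
Current sales = 130,160 × $243.96 = $31,753,833.60.
Margin of safety = $31,753,833.60 − $12,012,088.91 = $19,741,745.

$19,741,745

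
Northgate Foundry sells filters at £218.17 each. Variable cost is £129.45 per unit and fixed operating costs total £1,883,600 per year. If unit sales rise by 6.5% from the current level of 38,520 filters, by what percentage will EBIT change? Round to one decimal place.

Contribution at this volume is 38,520 × £88.72 = £3,417,494.40.
EBIT = £3,417,494.40 − £1,883,600 = £1,533,894.40.
So DOL = total CM / EBIT = £3,417,494.40 / £1,533,894.40 = 2.2280.
So EBIT moves 2.2280 × (+6.5%) = +14.5%.

+14.5%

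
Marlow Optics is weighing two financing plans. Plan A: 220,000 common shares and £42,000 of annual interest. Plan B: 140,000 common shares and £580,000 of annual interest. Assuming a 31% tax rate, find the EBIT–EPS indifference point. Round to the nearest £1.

At indifference, (EBIT − 42,000)(1 − t)/220,000 = (EBIT − 580,000)(1 − t)/140,000.
The (1 − t) factor cancels: (EBIT − 42,000) × 140,000 = (EBIT − 580,000) × 220,000.
Solving, EBIT = (580,000·220,000 − 42,000·140,000) / (220,000 − 140,000) = 121,720,000,000 / 80,000 = 1,521,500.00.

£1,521,500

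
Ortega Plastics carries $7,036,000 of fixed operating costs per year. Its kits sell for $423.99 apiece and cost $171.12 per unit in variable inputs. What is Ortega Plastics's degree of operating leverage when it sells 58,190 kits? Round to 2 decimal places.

1.92

At 58,190 units, contribution = 58,190 × $252.87 = $14,714,505.30.
EBIT = $14,714,505.30 − $7,036,000 = $7,678,505.30.
Degree of operating leverage = $14,714,505.30 / $7,678,505.30 = 1.9163.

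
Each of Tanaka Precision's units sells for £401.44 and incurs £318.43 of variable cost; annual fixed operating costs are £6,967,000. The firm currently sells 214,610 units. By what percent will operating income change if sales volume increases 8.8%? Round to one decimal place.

+14.5%

Total contribution margin = 214,610 × £83.01 = £17,814,776.10.
Operating income = contribution − fixed costs = £17,814,776.10 − £6,967,000 = £10,847,776.10.
Degree of operating leverage = £17,814,776.10 / £10,847,776.10 = 1.6423.
%ΔEBIT = DOL × %ΔSales = 1.6423 × +8.8% = +14.5%.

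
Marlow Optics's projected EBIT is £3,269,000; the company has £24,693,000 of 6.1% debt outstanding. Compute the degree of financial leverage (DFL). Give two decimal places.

Interest = £1,506,273.00.
Degree of financial leverage = EBIT / (EBIT − interest) = £3,269,000 / £1,762,727.00 = 1.8545.

1.85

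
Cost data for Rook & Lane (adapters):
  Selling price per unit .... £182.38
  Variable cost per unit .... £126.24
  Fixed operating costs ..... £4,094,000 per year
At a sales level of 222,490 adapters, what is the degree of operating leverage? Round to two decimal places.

Total contribution margin = 222,490 × £56.14 = £12,490,588.60.
Operating income = contribution − fixed costs = £12,490,588.60 − £4,094,000 = £8,396,588.60.
DOL = contribution ÷ EBIT = £12,490,588.60 ÷ £8,396,588.60 = 1.4876.

1.49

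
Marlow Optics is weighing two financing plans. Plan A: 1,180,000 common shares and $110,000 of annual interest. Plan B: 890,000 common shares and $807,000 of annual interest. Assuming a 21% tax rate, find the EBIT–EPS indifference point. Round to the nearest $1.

Set EPS_A = EPS_B: (EBIT − $110,000)(1 − 0.21) ÷ 1,180,000 = (EBIT − $807,000)(1 − 0.21) ÷ 890,000.
Cancelling (1 − t) and cross-multiplying: 890,000·(EBIT − 110,000) = 1,180,000·(EBIT − 807,000).
Solving, EBIT = (807,000·1,180,000 − 110,000·890,000) / (1,180,000 − 890,000) = 854,360,000,000 / 290,000 = 2,946,068.97.

$2,946,069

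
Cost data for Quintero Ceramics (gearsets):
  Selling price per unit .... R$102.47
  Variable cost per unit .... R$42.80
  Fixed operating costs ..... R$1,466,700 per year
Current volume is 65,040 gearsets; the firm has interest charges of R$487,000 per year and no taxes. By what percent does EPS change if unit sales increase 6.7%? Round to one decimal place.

Total contribution margin = 65,040 × R$59.67 = R$3,880,936.80.
Subtracting fixed costs: EBIT = R$3,880,936.80 − R$1,466,700 = R$2,414,236.80.
After interest of R$487,000.00, pre-tax earnings = R$1,927,236.80.
Degree of combined leverage = contribution ÷ (EBIT − I) = R$3,880,936.80 ÷ R$1,927,236.80 = 2.0137.
EPS therefore changes by 2.0137 × (+6.7%) = +13.5%.

+13.5%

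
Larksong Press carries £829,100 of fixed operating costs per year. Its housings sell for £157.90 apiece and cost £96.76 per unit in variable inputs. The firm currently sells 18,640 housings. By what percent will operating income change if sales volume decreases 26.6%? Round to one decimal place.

At 18,640 units, contribution = 18,640 × £61.14 = £1,139,649.60.
Subtracting fixed costs: EBIT = £1,139,649.60 − £829,100 = £310,549.60.
DOL = contribution ÷ EBIT = £1,139,649.60 ÷ £310,549.60 = 3.6698.
So EBIT moves 3.6698 × (-26.6%) = -97.6%.

-97.6%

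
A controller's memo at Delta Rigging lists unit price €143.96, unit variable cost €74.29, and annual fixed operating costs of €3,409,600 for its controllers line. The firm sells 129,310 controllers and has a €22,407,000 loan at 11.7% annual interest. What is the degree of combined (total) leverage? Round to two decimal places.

3.03

Contribution at this volume is 129,310 × €69.67 = €9,009,027.70.
Operating income = contribution − fixed costs = €9,009,027.70 − €3,409,600 = €5,599,427.70. Interest = €2,621,619.00, so EBIT − I = €2,977,808.70.
Degree of total leverage = total CM / (EBIT − interest) = €9,009,027.70 / €2,977,808.70 = 3.0254.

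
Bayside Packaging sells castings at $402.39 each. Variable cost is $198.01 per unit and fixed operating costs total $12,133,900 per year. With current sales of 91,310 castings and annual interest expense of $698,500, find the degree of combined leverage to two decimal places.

Total contribution margin = 91,310 × $204.38 = $18,661,937.80.
Operating income = contribution − fixed costs = $18,661,937.80 − $12,133,900 = $6,528,037.80. Interest = $698,500.00.
DOL = $18,661,937.80 ÷ $6,528,037.80 = 2.8587; DFL = $6,528,037.80 ÷ $5,829,537.80 = 1.1198.
Combined leverage = 2.8587 × 1.1198 = 3.2012.

3.20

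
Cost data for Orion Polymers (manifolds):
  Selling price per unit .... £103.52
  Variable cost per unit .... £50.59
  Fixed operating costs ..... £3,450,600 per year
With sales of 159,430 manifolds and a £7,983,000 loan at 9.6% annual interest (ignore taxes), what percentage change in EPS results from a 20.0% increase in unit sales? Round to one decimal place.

+40.0%

Contribution at this volume is 159,430 × £52.93 = £8,438,629.90.
Subtracting fixed costs: EBIT = £8,438,629.90 − £3,450,600 = £4,988,029.90.
After interest of £766,368.00, pre-tax earnings = £4,221,661.90.
Degree of combined leverage = contribution ÷ (EBIT − I) = £8,438,629.90 ÷ £4,221,661.90 = 1.9989.
%ΔEPS = DCL × %ΔSales = 1.9989 × +20.0% = +40.0%.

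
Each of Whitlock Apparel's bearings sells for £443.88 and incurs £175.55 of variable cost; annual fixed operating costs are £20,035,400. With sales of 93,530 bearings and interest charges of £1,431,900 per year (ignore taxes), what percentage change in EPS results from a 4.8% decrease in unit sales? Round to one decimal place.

-33.2%

At 93,530 units, contribution = 93,530 × £268.33 = £25,096,904.90.
Subtracting fixed costs: EBIT = £25,096,904.90 − £20,035,400 = £5,061,504.90.
Interest = £1,431,900.00, so EBIT − I = £3,629,604.90.
DCL = total CM / (EBIT − I) = £25,096,904.90 / £3,629,604.90 = 6.9145.
EPS therefore changes by 6.9145 × (-4.8%) = -33.2%.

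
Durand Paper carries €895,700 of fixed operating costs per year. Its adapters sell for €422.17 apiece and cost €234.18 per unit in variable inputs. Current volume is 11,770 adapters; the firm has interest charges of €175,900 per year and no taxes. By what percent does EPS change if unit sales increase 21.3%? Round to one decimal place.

Contribution at this volume is 11,770 × €187.99 = €2,212,642.30.
Subtracting fixed costs: EBIT = €2,212,642.30 − €895,700 = €1,316,942.30.
After interest of €175,900.00, pre-tax earnings = €1,141,042.30.
DCL = total CM / (EBIT − I) = €2,212,642.30 / €1,141,042.30 = 1.9391.
EPS therefore changes by 1.9391 × (+21.3%) = +41.3%.

+41.3%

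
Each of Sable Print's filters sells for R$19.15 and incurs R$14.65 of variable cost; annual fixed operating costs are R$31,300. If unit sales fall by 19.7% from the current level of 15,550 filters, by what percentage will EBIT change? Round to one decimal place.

Contribution at this volume is 15,550 × R$4.50 = R$69,975.00.
Subtracting fixed costs: EBIT = R$69,975.00 − R$31,300 = R$38,675.00.
Degree of operating leverage = R$69,975.00 / R$38,675.00 = 1.8093.
%ΔEBIT = DOL × %ΔSales = 1.8093 × -19.7% = -35.6%.

-35.6%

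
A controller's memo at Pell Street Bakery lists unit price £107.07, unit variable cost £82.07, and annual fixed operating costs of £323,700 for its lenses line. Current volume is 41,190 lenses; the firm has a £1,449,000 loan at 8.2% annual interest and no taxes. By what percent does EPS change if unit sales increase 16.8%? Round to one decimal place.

Contribution at this volume is 41,190 × £25.00 = £1,029,750.00.
EBIT = £1,029,750.00 − £323,700 = £706,050.00.
Interest = £118,818.00, so EBIT − I = £587,232.00.
Degree of combined leverage = contribution ÷ (EBIT − I) = £1,029,750.00 ÷ £587,232.00 = 1.7536.
EPS therefore changes by 1.7536 × (+16.8%) = +29.5%.

+29.5%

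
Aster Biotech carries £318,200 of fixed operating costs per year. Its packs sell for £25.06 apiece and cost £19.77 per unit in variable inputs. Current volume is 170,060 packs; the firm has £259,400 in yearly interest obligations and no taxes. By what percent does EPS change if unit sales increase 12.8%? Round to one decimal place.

+35.8%

Total contribution margin = 170,060 × £5.29 = £899,617.40.
Operating income = contribution − fixed costs = £899,617.40 − £318,200 = £581,417.40.
After interest of £259,400.00, pre-tax earnings = £322,017.40.
DCL = total CM / (EBIT − I) = £899,617.40 / £322,017.40 = 2.7937.
%ΔEPS = DCL × %ΔSales = 2.7937 × +12.8% = +35.8%.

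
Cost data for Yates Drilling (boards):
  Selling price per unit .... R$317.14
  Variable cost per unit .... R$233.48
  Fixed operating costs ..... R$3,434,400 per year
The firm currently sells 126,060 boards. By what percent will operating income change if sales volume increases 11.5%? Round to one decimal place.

+17.1%

At 126,060 units, contribution = 126,060 × R$83.66 = R$10,546,179.60.
Subtracting fixed costs: EBIT = R$10,546,179.60 − R$3,434,400 = R$7,111,779.60.
So DOL = total CM / EBIT = R$10,546,179.60 / R$7,111,779.60 = 1.4829.
%ΔEBIT = DOL × %ΔSales = 1.4829 × +11.5% = +17.1%.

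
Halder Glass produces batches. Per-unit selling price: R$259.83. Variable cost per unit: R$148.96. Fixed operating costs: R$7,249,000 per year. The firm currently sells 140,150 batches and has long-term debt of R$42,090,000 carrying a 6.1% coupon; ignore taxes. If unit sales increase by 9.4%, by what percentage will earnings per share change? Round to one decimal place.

+25.5%

At 140,150 units, contribution = 140,150 × R$110.87 = R$15,538,430.50.
EBIT = R$15,538,430.50 − R$7,249,000 = R$8,289,430.50.
After interest of R$2,567,490.00, pre-tax earnings = R$5,721,940.50.
Degree of combined leverage = contribution ÷ (EBIT − I) = R$15,538,430.50 ÷ R$5,721,940.50 = 2.7156.
%ΔEPS = DCL × %ΔSales = 2.7156 × +9.4% = +25.5%.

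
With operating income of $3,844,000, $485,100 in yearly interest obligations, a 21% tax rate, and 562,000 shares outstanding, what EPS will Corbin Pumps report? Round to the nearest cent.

$4.72

Interest = $485,100.00, so EBT = $3,844,000 − $485,100.00 = $3,358,900.00.
Net income = $3,358,900.00 × (1 − 0.21) = $2,653,531.00.
Per share: $2,653,531.00 / 562,000 shares = $4.72.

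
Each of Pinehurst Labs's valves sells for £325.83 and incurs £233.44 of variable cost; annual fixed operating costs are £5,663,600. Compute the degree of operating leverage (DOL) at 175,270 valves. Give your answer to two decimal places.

Total contribution margin = 175,270 × £92.39 = £16,193,195.30.
Operating income = contribution − fixed costs = £16,193,195.30 − £5,663,600 = £10,529,595.30.
Degree of operating leverage = £16,193,195.30 / £10,529,595.30 = 1.5379.

1.54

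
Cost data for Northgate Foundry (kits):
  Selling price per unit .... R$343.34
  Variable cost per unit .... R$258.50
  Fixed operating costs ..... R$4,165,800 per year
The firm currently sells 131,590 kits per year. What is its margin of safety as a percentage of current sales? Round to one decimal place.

Contribution margin per unit = R$343.34 − R$258.50 = R$84.84. Break-even units = R$4,165,800 ÷ R$84.84 = 49,101.84; break-even revenue = 49,101.84 × R$343.34 = R$16,858,625.32.
Actual sales revenue = 131,590 × R$343.34 = R$45,180,110.60.
Margin of safety = (R$45,180,110.60 − R$16,858,625.32) ÷ R$45,180,110.60 = 62.7%.

62.7%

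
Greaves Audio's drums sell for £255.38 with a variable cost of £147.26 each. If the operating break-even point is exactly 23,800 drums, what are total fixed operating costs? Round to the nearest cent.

Contribution margin per unit = £255.38 − £147.26 = £108.12.
Since BE = FC / CM, FC = 23,800 × £108.12 = £2,573,256.00.

£2,573,256.00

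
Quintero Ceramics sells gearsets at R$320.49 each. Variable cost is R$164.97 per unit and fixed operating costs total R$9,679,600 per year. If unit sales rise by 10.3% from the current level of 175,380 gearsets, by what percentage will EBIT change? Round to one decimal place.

+16.0%

Total contribution margin = 175,380 × R$155.52 = R$27,275,097.60.
Subtracting fixed costs: EBIT = R$27,275,097.60 − R$9,679,600 = R$17,595,497.60.
Degree of operating leverage = R$27,275,097.60 / R$17,595,497.60 = 1.5501.
%ΔEBIT = DOL × %ΔSales = 1.5501 × +10.3% = +16.0%.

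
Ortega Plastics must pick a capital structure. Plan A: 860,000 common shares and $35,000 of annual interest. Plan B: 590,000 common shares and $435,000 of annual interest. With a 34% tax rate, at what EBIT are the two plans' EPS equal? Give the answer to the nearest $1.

$1,309,074

At indifference, (EBIT − 35,000)(1 − t)/860,000 = (EBIT − 435,000)(1 − t)/590,000.
The (1 − t) factor cancels: (EBIT − 35,000) × 590,000 = (EBIT − 435,000) × 860,000.
EBIT × (860,000 − 590,000) = 435,000 × 860,000 − 35,000 × 590,000 = 353,450,000,000, so EBIT = 353,450,000,000 ÷ 270,000 = 1,309,074.07.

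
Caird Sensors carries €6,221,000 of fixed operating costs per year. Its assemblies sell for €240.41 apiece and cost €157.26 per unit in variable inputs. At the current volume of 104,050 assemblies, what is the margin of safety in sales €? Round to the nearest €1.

Each unit contributes €240.41 − €157.26 = €83.15. Break-even units = €6,221,000 ÷ €83.15 = 74,816.60; break-even revenue = 74,816.60 × €240.41 = €17,986,657.97.
Current sales = 104,050 × €240.41 = €25,014,660.50.
Margin of safety = €25,014,660.50 − €17,986,657.97 = €7,028,003.

€7,028,003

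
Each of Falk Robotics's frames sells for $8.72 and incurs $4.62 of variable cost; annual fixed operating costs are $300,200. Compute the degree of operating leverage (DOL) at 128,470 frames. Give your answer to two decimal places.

2.33

Contribution at this volume is 128,470 × $4.10 = $526,727.00.
EBIT = $526,727.00 − $300,200 = $226,527.00.
Degree of operating leverage = $526,727.00 / $226,527.00 = 2.3252.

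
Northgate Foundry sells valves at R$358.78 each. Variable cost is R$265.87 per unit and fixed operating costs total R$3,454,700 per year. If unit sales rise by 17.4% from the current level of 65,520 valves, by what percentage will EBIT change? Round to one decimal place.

+40.2%

At 65,520 units, contribution = 65,520 × R$92.91 = R$6,087,463.20.
Subtracting fixed costs: EBIT = R$6,087,463.20 − R$3,454,700 = R$2,632,763.20.
DOL = contribution ÷ EBIT = R$6,087,463.20 ÷ R$2,632,763.20 = 2.3122.
%ΔEBIT = DOL × %ΔSales = 2.3122 × +17.4% = +40.2%.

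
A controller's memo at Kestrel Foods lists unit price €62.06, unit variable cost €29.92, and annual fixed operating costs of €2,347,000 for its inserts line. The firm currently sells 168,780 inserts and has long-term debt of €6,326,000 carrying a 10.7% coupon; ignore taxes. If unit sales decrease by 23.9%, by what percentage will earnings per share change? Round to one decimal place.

At 168,780 units, contribution = 168,780 × €32.14 = €5,424,589.20.
EBIT = €5,424,589.20 − €2,347,000 = €3,077,589.20.
Interest = €676,882.00, so EBIT − I = €2,400,707.20.
DCL = total CM / (EBIT − I) = €5,424,589.20 / €2,400,707.20 = 2.2596.
%ΔEPS = DCL × %ΔSales = 2.2596 × -23.9% = -54.0%.

-54.0%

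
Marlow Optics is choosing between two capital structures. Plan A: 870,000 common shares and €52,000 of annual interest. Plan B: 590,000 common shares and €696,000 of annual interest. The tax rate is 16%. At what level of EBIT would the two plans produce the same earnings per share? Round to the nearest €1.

€2,053,000

Set EPS_A = EPS_B: (EBIT − €52,000)(1 − 0.16) ÷ 870,000 = (EBIT − €696,000)(1 − 0.16) ÷ 590,000.
The (1 − t) factor cancels: (EBIT − 52,000) × 590,000 = (EBIT − 696,000) × 870,000.
EBIT × (870,000 − 590,000) = 696,000 × 870,000 − 52,000 × 590,000 = 574,840,000,000, so EBIT = 574,840,000,000 ÷ 280,000 = 2,053,000.00.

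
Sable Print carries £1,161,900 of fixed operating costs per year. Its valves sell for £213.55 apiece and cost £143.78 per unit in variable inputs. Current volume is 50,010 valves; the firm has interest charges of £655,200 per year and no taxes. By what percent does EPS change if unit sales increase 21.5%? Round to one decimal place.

+44.9%

Contribution at this volume is 50,010 × £69.77 = £3,489,197.70.
EBIT = £3,489,197.70 − £1,161,900 = £2,327,297.70.
After interest of £655,200.00, pre-tax earnings = £1,672,097.70.
Degree of combined leverage = contribution ÷ (EBIT − I) = £3,489,197.70 ÷ £1,672,097.70 = 2.0867.
EPS therefore changes by 2.0867 × (+21.5%) = +44.9%.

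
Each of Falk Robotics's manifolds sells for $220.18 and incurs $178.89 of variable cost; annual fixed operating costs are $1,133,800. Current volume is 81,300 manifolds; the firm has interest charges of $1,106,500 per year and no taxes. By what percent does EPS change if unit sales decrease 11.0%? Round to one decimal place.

-33.1%

Total contribution margin = 81,300 × $41.29 = $3,356,877.00.
Subtracting fixed costs: EBIT = $3,356,877.00 − $1,133,800 = $2,223,077.00.
After interest of $1,106,500.00, pre-tax earnings = $1,116,577.00.
Degree of combined leverage = contribution ÷ (EBIT − I) = $3,356,877.00 ÷ $1,116,577.00 = 3.0064.
EPS therefore changes by 3.0064 × (-11.0%) = -33.1%.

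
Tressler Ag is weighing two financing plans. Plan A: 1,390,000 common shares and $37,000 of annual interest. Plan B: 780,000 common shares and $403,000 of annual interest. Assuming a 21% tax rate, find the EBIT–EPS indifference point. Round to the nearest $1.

$871,000

Set EPS_A = EPS_B: (EBIT − $37,000)(1 − 0.21) ÷ 1,390,000 = (EBIT − $403,000)(1 − 0.21) ÷ 780,000.
The (1 − t) factor cancels: (EBIT − 37,000) × 780,000 = (EBIT − 403,000) × 1,390,000.
EBIT × (1,390,000 − 780,000) = 403,000 × 1,390,000 − 37,000 × 780,000 = 531,310,000,000, so EBIT = 531,310,000,000 ÷ 610,000 = 871,000.00.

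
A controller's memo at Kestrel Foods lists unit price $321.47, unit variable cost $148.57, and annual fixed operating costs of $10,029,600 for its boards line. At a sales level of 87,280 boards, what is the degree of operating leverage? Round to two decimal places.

Total contribution margin = 87,280 × $172.90 = $15,090,712.00.
Subtracting fixed costs: EBIT = $15,090,712.00 − $10,029,600 = $5,061,112.00.
So DOL = total CM / EBIT = $15,090,712.00 / $5,061,112.00 = 2.9817.

2.98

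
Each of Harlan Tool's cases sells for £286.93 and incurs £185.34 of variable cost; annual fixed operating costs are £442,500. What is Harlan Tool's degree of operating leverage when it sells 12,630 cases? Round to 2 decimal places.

At 12,630 units, contribution = 12,630 × £101.59 = £1,283,081.70.
Operating income = contribution − fixed costs = £1,283,081.70 − £442,500 = £840,581.70.
So DOL = total CM / EBIT = £1,283,081.70 / £840,581.70 = 1.5264.

1.53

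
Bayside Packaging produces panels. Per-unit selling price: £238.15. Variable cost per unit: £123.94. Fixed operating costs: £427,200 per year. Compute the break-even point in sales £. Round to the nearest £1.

CM per unit = £238.15 − £123.94 = £114.21; CM ratio = £114.21 / £238.15 = 0.4796.
Break-even revenue = fixed costs × price ÷ CM = £427,200 × £238.15 ÷ £114.21 = £890,795.

£890,795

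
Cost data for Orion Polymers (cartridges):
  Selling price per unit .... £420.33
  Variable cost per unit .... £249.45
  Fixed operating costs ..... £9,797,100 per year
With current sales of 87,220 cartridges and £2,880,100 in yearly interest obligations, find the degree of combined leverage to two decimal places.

Total contribution margin = 87,220 × £170.88 = £14,904,153.60.
Operating income = contribution − fixed costs = £14,904,153.60 − £9,797,100 = £5,107,053.60. Interest = £2,880,100.00, so EBIT − I = £2,226,953.60.
DCL = contribution ÷ (EBIT − I) = £14,904,153.60 ÷ £2,226,953.60 = 6.6926.

6.69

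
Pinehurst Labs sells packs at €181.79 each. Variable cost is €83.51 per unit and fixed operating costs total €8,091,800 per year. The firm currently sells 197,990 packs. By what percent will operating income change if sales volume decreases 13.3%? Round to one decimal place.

Contribution at this volume is 197,990 × €98.28 = €19,458,457.20.
Subtracting fixed costs: EBIT = €19,458,457.20 − €8,091,800 = €11,366,657.20.
Degree of operating leverage = €19,458,457.20 / €11,366,657.20 = 1.7119.
So EBIT moves 1.7119 × (-13.3%) = -22.8%.

-22.8%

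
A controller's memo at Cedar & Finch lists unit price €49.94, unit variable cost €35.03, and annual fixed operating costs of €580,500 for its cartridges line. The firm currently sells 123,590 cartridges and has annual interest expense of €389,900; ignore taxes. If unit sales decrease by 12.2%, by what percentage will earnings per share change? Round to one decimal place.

-25.8%

Contribution at this volume is 123,590 × €14.91 = €1,842,726.90.
Subtracting fixed costs: EBIT = €1,842,726.90 − €580,500 = €1,262,226.90.
After interest of €389,900.00, pre-tax earnings = €872,326.90.
Degree of combined leverage = contribution ÷ (EBIT − I) = €1,842,726.90 ÷ €872,326.90 = 2.1124.
EPS therefore changes by 2.1124 × (-12.2%) = -25.8%.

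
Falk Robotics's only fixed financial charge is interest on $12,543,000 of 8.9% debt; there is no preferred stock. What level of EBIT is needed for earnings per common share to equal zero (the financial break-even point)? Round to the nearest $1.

Annual interest = 8.9% × $12,543,000 = $1,116,327.00.
Without preferred stock the financial break-even is simply EBIT = interest = $1,116,327.00.

$1,116,327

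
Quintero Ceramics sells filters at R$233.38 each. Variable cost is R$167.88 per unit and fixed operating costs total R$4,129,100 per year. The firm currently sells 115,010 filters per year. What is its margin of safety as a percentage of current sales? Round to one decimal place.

45.2%

Contribution margin per unit = R$233.38 − R$167.88 = R$65.50. Break-even units = R$4,129,100 ÷ R$65.50 = 63,039.69; break-even revenue = 63,039.69 × R$233.38 = R$14,712,203.94.
Actual sales revenue = 115,010 × R$233.38 = R$26,841,033.80.
Margin of safety = (R$26,841,033.80 − R$14,712,203.94) ÷ R$26,841,033.80 = 45.2%.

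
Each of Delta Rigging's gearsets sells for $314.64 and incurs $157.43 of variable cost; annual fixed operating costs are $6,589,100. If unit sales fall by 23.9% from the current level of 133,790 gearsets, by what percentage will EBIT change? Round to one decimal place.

-34.8%

At 133,790 units, contribution = 133,790 × $157.21 = $21,033,125.90.
EBIT = $21,033,125.90 − $6,589,100 = $14,444,025.90.
Degree of operating leverage = $21,033,125.90 / $14,444,025.90 = 1.4562.
So EBIT moves 1.4562 × (-23.9%) = -34.8%.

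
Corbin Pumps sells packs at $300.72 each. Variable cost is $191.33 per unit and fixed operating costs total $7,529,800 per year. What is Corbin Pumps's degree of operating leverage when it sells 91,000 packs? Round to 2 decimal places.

4.11

At 91,000 units, contribution = 91,000 × $109.39 = $9,954,490.00.
EBIT = $9,954,490.00 − $7,529,800 = $2,424,690.00.
DOL = contribution ÷ EBIT = $9,954,490.00 ÷ $2,424,690.00 = 4.1055.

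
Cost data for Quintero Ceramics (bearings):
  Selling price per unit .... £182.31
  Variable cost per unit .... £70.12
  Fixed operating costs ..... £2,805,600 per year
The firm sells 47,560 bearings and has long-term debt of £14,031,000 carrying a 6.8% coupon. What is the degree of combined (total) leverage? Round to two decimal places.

3.39

Total contribution margin = 47,560 × £112.19 = £5,335,756.40.
EBIT = £5,335,756.40 − £2,805,600 = £2,530,156.40. Interest = £954,108.00.
DOL = £5,335,756.40 ÷ £2,530,156.40 = 2.1089; DFL = £2,530,156.40 ÷ £1,576,048.40 = 1.6054.
DCL = DOL × DFL = 2.1089 × 1.6054 = 3.3856.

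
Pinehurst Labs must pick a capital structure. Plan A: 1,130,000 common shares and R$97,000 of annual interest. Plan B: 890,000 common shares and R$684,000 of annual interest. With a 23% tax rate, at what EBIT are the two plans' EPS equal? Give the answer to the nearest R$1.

At indifference, (EBIT − 97,000)(1 − t)/1,130,000 = (EBIT − 684,000)(1 − t)/890,000.
Cancelling (1 − t) and cross-multiplying: 890,000·(EBIT − 97,000) = 1,130,000·(EBIT − 684,000).
EBIT × (1,130,000 − 890,000) = 684,000 × 1,130,000 − 97,000 × 890,000 = 686,590,000,000, so EBIT = 686,590,000,000 ÷ 240,000 = 2,860,791.67.

R$2,860,792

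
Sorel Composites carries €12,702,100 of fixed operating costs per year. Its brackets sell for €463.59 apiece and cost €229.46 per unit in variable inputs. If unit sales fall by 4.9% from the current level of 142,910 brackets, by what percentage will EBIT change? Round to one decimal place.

-7.9%

Contribution at this volume is 142,910 × €234.13 = €33,459,518.30.
Subtracting fixed costs: EBIT = €33,459,518.30 − €12,702,100 = €20,757,418.30.
Degree of operating leverage = €33,459,518.30 / €20,757,418.30 = 1.6119.
%ΔEBIT = DOL × %ΔSales = 1.6119 × -4.9% = -7.9%.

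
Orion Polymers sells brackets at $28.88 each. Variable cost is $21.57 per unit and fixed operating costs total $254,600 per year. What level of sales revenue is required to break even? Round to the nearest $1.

$1,005,862

Contribution margin per unit = $28.88 − $21.57 = $7.31, a CM ratio of $7.31 ÷ $28.88 = 0.2531.
Break-even sales = FC ÷ CM ratio = $254,600 × $28.88 / $7.31 = $1,005,862.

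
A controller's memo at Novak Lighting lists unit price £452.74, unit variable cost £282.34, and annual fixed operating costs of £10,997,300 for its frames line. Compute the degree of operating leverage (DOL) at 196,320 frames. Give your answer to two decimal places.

Total contribution margin = 196,320 × £170.40 = £33,452,928.00.
Subtracting fixed costs: EBIT = £33,452,928.00 − £10,997,300 = £22,455,628.00.
Degree of operating leverage = £33,452,928.00 / £22,455,628.00 = 1.4897.

1.49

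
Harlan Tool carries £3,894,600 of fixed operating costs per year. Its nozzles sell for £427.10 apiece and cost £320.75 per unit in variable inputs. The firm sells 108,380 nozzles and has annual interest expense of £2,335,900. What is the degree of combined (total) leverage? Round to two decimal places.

Total contribution margin = 108,380 × £106.35 = £11,526,213.00.
EBIT = £11,526,213.00 − £3,894,600 = £7,631,613.00. Interest = £2,335,900.00, so EBIT − I = £5,295,713.00.
Degree of total leverage = total CM / (EBIT − interest) = £11,526,213.00 / £5,295,713.00 = 2.1765.

2.18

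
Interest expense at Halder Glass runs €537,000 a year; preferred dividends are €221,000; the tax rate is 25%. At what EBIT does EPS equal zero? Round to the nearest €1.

Preferred dividends are paid after tax, so their pre-tax equivalent is €221,000 ÷ (1 − 0.25) = €294,666.67.
EPS = 0 when EBIT covers interest plus the pre-tax preferred burden: €537,000 + €294,666.67 = €831,666.67.

€831,667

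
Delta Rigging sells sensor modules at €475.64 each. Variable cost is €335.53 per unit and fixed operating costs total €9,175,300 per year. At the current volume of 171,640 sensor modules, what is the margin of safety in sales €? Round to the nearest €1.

Unit CM = price − variable cost = €475.64 − €335.53 = €140.11. Break-even units = €9,175,300 ÷ €140.11 = 65,486.40; break-even revenue = 65,486.40 × €475.64 = €31,147,952.98.
Actual sales revenue = 171,640 × €475.64 = €81,638,849.60.
Margin of safety = €81,638,849.60 − €31,147,952.98 = €50,490,897.

€50,490,897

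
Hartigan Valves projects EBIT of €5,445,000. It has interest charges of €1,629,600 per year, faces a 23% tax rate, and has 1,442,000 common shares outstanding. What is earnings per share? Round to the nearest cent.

€2.04

Pre-tax income = €5,445,000 − €1,629,600.00 = €3,815,400.00.
Net income = €3,815,400.00 × (1 − 0.23) = €2,937,858.00.
EPS = €2,937,858.00 ÷ 1,442,000 = €2.04.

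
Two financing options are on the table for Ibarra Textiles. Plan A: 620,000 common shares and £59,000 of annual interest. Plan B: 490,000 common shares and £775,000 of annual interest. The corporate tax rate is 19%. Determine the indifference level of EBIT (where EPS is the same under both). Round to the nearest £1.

Set EPS_A = EPS_B: (EBIT − £59,000)(1 − 0.19) ÷ 620,000 = (EBIT − £775,000)(1 − 0.19) ÷ 490,000.
The (1 − t) factor cancels: (EBIT − 59,000) × 490,000 = (EBIT − 775,000) × 620,000.
EBIT × (620,000 − 490,000) = 775,000 × 620,000 − 59,000 × 490,000 = 451,590,000,000, so EBIT = 451,590,000,000 ÷ 130,000 = 3,473,769.23.

£3,473,769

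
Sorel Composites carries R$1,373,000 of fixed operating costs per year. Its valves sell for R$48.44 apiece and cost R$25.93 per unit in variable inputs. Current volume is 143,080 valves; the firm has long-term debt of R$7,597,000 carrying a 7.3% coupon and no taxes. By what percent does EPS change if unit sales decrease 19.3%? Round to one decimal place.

-48.1%

At 143,080 units, contribution = 143,080 × R$22.51 = R$3,220,730.80.
Operating income = contribution − fixed costs = R$3,220,730.80 − R$1,373,000 = R$1,847,730.80.
After interest of R$554,581.00, pre-tax earnings = R$1,293,149.80.
DCL = total CM / (EBIT − I) = R$3,220,730.80 / R$1,293,149.80 = 2.4906.
EPS therefore changes by 2.4906 × (-19.3%) = -48.1%.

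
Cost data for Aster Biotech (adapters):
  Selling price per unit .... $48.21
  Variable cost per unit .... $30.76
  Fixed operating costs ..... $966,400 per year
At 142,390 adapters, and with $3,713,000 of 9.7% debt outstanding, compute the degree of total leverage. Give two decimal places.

2.15

At 142,390 units, contribution = 142,390 × $17.45 = $2,484,705.50.
EBIT = $2,484,705.50 − $966,400 = $1,518,305.50. Interest = $360,161.00.
DOL = $2,484,705.50 ÷ $1,518,305.50 = 1.6365; DFL = $1,518,305.50 ÷ $1,158,144.50 = 1.3110.
DCL = DOL × DFL = 1.6365 × 1.3110 = 2.1455.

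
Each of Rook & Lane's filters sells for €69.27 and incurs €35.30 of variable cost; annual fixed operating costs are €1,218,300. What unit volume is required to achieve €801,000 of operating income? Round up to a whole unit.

59,444 filters

Unit CM = price − variable cost = €69.27 − €35.30 = €33.97.
Required volume = (fixed costs + target profit) ÷ CM = (€1,218,300 + €801,000) ÷ €33.97 = 59,443.63, so 59,444 filters.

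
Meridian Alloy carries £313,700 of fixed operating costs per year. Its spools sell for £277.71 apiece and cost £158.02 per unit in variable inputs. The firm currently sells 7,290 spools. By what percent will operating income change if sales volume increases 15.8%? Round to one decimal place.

Contribution at this volume is 7,290 × £119.69 = £872,540.10.
Operating income = contribution − fixed costs = £872,540.10 − £313,700 = £558,840.10.
So DOL = total CM / EBIT = £872,540.10 / £558,840.10 = 1.5613.
So EBIT moves 1.5613 × (+15.8%) = +24.7%.

+24.7%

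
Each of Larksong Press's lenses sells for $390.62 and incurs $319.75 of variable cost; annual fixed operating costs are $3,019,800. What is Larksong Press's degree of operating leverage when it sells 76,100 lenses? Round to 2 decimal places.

At 76,100 units, contribution = 76,100 × $70.87 = $5,393,207.00.
Operating income = contribution − fixed costs = $5,393,207.00 − $3,019,800 = $2,373,407.00.
DOL = contribution ÷ EBIT = $5,393,207.00 ÷ $2,373,407.00 = 2.2723.

2.27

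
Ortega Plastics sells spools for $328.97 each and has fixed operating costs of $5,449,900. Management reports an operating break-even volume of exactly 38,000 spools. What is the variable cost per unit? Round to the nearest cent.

$185.55

Contribution per unit must be FC / Q = $5,449,900 / 38,000 = $143.4184.
Hence VC = price − CM = $328.97 − $143.4184 = $185.55.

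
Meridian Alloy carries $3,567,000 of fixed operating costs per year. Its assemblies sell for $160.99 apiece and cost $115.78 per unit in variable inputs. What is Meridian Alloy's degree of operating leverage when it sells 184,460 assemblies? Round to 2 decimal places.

1.75

At 184,460 units, contribution = 184,460 × $45.21 = $8,339,436.60.
EBIT = $8,339,436.60 − $3,567,000 = $4,772,436.60.
Degree of operating leverage = $8,339,436.60 / $4,772,436.60 = 1.7474.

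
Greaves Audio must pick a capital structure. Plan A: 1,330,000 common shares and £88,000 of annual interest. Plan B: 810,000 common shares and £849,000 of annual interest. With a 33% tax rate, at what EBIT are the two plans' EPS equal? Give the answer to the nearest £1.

Set EPS_A = EPS_B: (EBIT − £88,000)(1 − 0.33) ÷ 1,330,000 = (EBIT − £849,000)(1 − 0.33) ÷ 810,000.
Cancelling (1 − t) and cross-multiplying: 810,000·(EBIT − 88,000) = 1,330,000·(EBIT − 849,000).
EBIT × (1,330,000 − 810,000) = 849,000 × 1,330,000 − 88,000 × 810,000 = 1,057,890,000,000, so EBIT = 1,057,890,000,000 ÷ 520,000 = 2,034,403.85.

£2,034,404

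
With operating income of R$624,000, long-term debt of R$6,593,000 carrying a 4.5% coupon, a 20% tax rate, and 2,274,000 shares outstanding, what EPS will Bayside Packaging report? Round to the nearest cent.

R$0.12

Interest = R$296,685.00, so EBT = R$624,000 − R$296,685.00 = R$327,315.00.
After tax at 20%: net income = R$327,315.00 × 0.80 = R$261,852.00.
Per share: R$261,852.00 / 2,274,000 shares = R$0.12.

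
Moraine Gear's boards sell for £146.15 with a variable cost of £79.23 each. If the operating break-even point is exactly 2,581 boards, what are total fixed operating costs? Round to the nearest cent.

Each unit contributes £146.15 − £79.23 = £66.92.
Fixed costs = break-even units × CM = 2,581 × £66.92 = £172,720.52.

£172,720.52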